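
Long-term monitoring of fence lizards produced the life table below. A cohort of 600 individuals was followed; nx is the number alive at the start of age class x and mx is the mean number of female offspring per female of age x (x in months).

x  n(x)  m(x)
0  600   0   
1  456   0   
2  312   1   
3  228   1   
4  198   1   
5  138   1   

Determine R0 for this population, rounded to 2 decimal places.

1.46

lx = nx/n0 = nx/600: 1, 0.76, 0.52, 0.38, 0.33, 0.23
lx·mx by age: 0, 0, 0.52, 0.38, 0.33, 0.23
R0 = Σ lx·mx = 1.46 → 1.46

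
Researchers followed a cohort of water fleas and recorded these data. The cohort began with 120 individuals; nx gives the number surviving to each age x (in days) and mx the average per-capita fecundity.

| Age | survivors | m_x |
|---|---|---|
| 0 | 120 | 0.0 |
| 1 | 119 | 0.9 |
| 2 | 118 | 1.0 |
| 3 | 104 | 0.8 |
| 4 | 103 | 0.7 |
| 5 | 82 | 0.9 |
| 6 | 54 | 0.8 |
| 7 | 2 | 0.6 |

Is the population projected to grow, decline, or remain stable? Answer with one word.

growing

lx = nx/n0 = nx/120: 1, 0.99167…, 0.98333…, 0.86667…, 0.85833…, 0.68333…, 0.45, 0.01667…
R0 = Σ lx·mx = 0 + 0.8925… + 0.983333… + 0.693333… + 0.600833… + 0.615… + 0.36 + 0.01… = 4.155…
R0 > 1, so the population is growing.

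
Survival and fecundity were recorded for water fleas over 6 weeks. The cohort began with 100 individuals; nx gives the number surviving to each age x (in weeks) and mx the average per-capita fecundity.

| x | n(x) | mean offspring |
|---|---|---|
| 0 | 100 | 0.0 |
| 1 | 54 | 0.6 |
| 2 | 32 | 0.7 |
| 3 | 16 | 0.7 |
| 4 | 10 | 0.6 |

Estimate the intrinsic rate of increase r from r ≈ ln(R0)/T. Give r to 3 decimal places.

lx = nx/n0 = nx/100: 1, 0.54, 0.32, 0.16, 0.1
R0 = Σ lx·mx = 0 + 0.324 + 0.224 + 0.112 + 0.06 = 0.72
Σ x·lx·mx = 1.348; T = 1.348/0.72 = 1.87222…
r ≈ ln(R0)/T = ln(0.72)/1.87222… = -0.17546… → -0.175

-0.175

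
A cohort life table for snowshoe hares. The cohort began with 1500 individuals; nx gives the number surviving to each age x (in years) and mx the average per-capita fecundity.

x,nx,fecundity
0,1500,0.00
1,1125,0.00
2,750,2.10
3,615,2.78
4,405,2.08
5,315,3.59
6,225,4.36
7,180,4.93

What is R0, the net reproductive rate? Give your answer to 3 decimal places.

lx = nx/n0 = nx/1500: 1, 0.75, 0.5, 0.41, 0.27, 0.21, 0.15, 0.12
lx·mx by age: 0, 0, 1.05, 1.1398, 0.5616, 0.7539, 0.654, 0.5916
R0 = Σ lx·mx = 4.7509 → 4.751

4.751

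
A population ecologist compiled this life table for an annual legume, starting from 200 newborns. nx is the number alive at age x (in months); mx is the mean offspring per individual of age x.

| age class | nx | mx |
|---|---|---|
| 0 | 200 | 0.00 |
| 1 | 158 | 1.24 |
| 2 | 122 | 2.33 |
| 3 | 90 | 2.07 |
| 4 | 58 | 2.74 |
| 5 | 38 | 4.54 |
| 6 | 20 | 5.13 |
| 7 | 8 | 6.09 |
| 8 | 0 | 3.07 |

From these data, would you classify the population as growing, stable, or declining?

growing

lx = nx/n0 = nx/200: 1, 0.79, 0.61, 0.45, 0.29, 0.19, 0.1, 0.04, 0
R0 = Σ lx·mx = 0 + 0.9796 + 1.4213 + 0.9315 + 0.7946 + 0.8626 + 0.513 + 0.2436 + 0 = 5.7462
R0 > 1, so the population is growing.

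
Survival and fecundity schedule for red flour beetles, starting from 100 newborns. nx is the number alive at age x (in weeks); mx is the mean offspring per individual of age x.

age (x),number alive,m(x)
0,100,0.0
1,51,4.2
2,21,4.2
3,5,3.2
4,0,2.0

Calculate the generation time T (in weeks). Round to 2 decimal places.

lx = nx/n0 = nx/100: 1, 0.51, 0.21, 0.05, 0
lx·mx: 0, 2.142, 0.882, 0.16, 0 → R0 = 3.184
x·lx·mx: 0, 2.142, 1.764, 0.48, 0 → Σ = 4.386
T = 4.386 / 3.184 = 1.377513… → 1.38

1.38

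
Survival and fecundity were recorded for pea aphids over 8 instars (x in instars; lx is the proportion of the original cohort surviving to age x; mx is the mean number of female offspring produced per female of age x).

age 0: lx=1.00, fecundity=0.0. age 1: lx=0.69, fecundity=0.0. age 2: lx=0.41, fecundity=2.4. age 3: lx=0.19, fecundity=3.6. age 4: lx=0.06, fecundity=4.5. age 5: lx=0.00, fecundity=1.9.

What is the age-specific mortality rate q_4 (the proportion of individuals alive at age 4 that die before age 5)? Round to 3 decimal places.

1.000

q_4 = (l_4 − l_5) / l_4 = (0.06 − 0) / 0.06
     = 0.06 / 0.06 = 1 → 1.000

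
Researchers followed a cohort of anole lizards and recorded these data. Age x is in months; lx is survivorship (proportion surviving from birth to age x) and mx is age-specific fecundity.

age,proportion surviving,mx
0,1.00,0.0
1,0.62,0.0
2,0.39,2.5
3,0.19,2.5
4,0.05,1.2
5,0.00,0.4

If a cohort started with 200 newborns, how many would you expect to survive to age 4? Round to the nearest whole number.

10

Expected survivors = N0 · l_4 = 200 × 0.05 = 10 → 10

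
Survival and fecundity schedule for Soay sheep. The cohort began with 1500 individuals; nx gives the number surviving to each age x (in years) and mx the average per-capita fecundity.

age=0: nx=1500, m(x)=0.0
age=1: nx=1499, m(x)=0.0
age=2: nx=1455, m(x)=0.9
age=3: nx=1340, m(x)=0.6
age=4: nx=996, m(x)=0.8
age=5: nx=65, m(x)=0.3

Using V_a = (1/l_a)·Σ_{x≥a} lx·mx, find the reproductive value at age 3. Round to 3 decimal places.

lx = nx/n0 = nx/1500: 1, 0.99933…, 0.97, 0.89333…, 0.664, 0.04333…
lx·mx for x ≥ 3: 0.536…, 0.5312, 0.013… → sum = 1.0802…
V_3 = 1.0802… / l_3 = 1.0802… / 0.893333… = 1.209179… → 1.209

1.209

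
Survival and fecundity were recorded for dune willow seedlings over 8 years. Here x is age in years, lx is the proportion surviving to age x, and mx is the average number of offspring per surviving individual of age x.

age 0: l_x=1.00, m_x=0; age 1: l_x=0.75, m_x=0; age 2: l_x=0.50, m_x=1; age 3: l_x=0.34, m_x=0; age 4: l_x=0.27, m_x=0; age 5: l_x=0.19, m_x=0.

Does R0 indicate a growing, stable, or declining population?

declining

R0 = Σ lx·mx = 0 + 0 + 0.5 + 0 + 0 + 0 = 0.5
R0 < 1, so the population is declining.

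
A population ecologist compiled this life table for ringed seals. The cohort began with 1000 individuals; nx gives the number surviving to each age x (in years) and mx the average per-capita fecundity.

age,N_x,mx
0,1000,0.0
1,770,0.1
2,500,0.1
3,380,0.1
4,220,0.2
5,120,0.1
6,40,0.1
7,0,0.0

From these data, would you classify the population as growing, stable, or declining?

declining

lx = nx/n0 = nx/1000: 1, 0.77, 0.5, 0.38, 0.22, 0.12, 0.04, 0
R0 = Σ lx·mx = 0 + 0.077 + 0.05 + 0.038 + 0.044 + 0.012 + 0.004 + 0 = 0.225
R0 < 1, so the population is declining.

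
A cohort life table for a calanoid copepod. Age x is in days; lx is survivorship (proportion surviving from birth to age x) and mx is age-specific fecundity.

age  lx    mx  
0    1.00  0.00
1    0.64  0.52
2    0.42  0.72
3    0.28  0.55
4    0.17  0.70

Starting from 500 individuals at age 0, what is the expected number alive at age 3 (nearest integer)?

Expected survivors = N0 · l_3 = 500 × 0.28 = 140 → 140

140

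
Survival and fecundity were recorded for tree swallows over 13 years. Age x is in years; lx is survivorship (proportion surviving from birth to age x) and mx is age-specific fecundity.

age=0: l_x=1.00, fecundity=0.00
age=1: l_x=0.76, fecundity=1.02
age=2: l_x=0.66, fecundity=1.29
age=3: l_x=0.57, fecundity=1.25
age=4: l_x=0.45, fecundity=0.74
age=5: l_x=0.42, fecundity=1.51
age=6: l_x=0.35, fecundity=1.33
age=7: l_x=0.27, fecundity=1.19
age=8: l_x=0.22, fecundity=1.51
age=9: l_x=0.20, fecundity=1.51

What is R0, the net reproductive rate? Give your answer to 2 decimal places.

4.73

lx·mx by age: 0, 0.7752, 0.8514, 0.7125, 0.333, 0.6342, 0.4655, 0.3213, 0.3322, 0.302
R0 = Σ lx·mx = 4.7273 → 4.73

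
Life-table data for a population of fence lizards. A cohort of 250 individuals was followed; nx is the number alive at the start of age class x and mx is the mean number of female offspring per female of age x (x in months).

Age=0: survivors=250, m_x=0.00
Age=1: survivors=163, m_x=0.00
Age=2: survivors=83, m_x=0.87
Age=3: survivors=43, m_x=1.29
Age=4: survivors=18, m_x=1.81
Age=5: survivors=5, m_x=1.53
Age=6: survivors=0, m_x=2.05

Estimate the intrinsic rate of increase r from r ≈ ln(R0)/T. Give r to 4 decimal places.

lx = nx/n0 = nx/250: 1, 0.652, 0.332, 0.172, 0.072, 0.02, 0
R0 = Σ lx·mx = 0 + 0 + 0.28884 + 0.22188 + 0.13032 + 0.0306 + 0 = 0.67164
Σ x·lx·mx = 1.9176; T = 1.9176/0.67164 = 2.8551…
r ≈ ln(R0)/T = ln(0.67164)/2.8551… = -0.139411… → -0.1394

-0.1394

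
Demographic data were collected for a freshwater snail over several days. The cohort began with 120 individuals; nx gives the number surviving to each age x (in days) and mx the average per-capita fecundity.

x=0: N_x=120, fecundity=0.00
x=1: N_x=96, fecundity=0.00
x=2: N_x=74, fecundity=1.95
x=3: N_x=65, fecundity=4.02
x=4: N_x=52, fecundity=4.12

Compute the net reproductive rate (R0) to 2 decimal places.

lx = nx/n0 = nx/120: 1, 0.8, 0.61667…, 0.54167…, 0.43333…
lx·mx by age: 0, 0, 1.2025…, 2.1775…, 1.785333…
R0 = Σ lx·mx = 5.165333… → 5.17

5.17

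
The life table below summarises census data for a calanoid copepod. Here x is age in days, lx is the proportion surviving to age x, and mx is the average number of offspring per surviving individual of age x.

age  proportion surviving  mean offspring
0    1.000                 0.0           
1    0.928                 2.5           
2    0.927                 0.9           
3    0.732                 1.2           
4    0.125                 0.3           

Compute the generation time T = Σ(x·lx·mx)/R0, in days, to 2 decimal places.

lx·mx: 0, 2.32, 0.8343, 0.8784, 0.0375 → R0 = 4.0702
x·lx·mx: 0, 2.32, 1.6686, 2.6352, 0.15 → Σ = 6.7738
T = 6.7738 / 4.0702 = 1.664243… → 1.66

1.66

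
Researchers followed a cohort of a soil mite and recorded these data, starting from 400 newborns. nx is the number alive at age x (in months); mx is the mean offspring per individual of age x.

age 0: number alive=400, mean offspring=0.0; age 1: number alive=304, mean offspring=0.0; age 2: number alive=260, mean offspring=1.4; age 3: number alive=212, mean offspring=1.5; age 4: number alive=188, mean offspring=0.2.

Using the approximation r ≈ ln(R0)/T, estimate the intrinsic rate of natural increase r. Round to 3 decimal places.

lx = nx/n0 = nx/400: 1, 0.76, 0.65, 0.53, 0.47
R0 = Σ lx·mx = 0 + 0 + 0.91 + 0.795 + 0.094 = 1.799
Σ x·lx·mx = 4.581; T = 4.581/1.799 = 2.54641…
r ≈ ln(R0)/T = ln(1.799)/2.54641… = 0.23061… → 0.231

0.231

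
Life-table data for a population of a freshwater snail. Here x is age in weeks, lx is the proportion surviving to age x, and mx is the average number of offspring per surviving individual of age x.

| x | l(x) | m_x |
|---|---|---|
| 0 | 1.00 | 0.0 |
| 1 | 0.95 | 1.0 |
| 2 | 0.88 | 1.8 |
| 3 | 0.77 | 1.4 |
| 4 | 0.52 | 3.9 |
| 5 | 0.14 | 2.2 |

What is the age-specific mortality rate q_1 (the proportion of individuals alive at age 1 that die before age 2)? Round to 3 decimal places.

0.074

q_1 = (l_1 − l_2) / l_1 = (0.95 − 0.88) / 0.95
     = 0.07 / 0.95 = 0.073684… → 0.074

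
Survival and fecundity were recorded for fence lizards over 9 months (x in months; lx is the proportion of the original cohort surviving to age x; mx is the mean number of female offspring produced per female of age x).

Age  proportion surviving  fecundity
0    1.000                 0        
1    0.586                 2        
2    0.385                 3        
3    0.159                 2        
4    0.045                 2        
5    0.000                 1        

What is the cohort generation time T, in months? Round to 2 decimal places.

1.75

lx·mx: 0, 1.172, 1.155, 0.318, 0.09, 0 → R0 = 2.735
x·lx·mx: 0, 1.172, 2.31, 0.954, 0.36, 0 → Σ = 4.796
T = 4.796 / 2.735 = 1.753565… → 1.75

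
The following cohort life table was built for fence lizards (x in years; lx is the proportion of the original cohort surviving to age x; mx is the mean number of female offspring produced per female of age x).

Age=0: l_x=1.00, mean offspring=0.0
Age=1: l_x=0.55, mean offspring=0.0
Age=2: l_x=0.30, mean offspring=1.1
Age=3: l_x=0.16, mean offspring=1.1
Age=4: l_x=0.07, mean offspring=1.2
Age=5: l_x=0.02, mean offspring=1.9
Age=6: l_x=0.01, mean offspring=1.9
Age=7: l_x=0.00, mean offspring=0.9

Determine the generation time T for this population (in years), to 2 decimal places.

2.83

lx·mx: 0, 0, 0.33, 0.176, 0.084, 0.038, 0.019, 0 → R0 = 0.647
x·lx·mx: 0, 0, 0.66, 0.528, 0.336, 0.19, 0.114, 0 → Σ = 1.828
T = 1.828 / 0.647 = 2.825348… → 2.83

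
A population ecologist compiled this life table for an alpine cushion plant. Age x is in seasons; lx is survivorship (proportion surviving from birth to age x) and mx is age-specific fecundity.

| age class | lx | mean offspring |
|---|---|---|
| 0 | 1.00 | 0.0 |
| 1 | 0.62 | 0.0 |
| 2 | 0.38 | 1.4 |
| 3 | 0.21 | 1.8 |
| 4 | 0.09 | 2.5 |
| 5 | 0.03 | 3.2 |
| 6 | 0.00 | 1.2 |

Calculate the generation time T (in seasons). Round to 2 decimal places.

lx·mx: 0, 0, 0.532, 0.378, 0.225, 0.096, 0 → R0 = 1.231
x·lx·mx: 0, 0, 1.064, 1.134, 0.9, 0.48, 0 → Σ = 3.578
T = 3.578 / 1.231 = 2.90658… → 2.91

2.91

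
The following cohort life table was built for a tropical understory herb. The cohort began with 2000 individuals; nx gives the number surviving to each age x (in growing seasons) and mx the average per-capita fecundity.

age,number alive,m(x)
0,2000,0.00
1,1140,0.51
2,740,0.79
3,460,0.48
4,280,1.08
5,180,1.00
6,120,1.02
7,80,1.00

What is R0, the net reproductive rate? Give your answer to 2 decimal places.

lx = nx/n0 = nx/2000: 1, 0.57, 0.37, 0.23, 0.14, 0.09, 0.06, 0.04
lx·mx by age: 0, 0.2907, 0.2923, 0.1104, 0.1512, 0.09, 0.0612, 0.04
R0 = Σ lx·mx = 1.0358 → 1.04

1.04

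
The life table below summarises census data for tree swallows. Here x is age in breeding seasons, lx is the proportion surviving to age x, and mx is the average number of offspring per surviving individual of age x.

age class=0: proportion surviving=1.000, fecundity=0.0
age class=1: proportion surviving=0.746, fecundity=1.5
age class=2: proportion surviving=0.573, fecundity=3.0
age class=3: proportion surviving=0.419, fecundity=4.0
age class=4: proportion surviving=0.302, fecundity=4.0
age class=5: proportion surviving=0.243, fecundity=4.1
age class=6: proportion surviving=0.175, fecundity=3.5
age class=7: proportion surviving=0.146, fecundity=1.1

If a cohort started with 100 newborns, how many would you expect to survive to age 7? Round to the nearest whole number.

Expected survivors = N0 · l_7 = 100 × 0.146 = 14.6 → 15

15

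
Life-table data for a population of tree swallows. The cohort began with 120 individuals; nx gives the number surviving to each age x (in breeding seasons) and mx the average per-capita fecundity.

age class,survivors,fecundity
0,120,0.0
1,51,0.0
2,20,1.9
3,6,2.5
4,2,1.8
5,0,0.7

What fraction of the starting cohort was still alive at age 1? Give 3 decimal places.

0.425

l_1 = n_1/n_0 = 51/120 = 0.425 → 0.425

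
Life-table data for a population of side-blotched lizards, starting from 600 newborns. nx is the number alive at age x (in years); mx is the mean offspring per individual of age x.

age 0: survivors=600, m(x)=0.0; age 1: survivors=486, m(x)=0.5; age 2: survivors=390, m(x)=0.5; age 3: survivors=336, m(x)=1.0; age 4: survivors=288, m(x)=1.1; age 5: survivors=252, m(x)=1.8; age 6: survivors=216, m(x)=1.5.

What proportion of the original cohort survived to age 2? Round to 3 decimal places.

0.650

l_2 = n_2/n_0 = 390/600 = 0.65 → 0.650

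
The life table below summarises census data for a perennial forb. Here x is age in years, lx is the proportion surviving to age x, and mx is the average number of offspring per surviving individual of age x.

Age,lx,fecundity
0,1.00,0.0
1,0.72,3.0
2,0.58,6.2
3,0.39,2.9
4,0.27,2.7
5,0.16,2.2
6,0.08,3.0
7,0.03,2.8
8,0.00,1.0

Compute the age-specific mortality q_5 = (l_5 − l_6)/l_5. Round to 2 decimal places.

q_5 = (l_5 − l_6) / l_5 = (0.16 − 0.08) / 0.16
     = 0.08 / 0.16 = 0.5 → 0.50

0.50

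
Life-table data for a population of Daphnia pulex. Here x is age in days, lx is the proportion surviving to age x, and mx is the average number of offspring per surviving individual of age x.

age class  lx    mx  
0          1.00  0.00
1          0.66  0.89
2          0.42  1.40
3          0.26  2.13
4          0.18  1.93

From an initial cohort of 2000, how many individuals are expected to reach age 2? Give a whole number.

840

Expected survivors = N0 · l_2 = 2000 × 0.42 = 840 → 840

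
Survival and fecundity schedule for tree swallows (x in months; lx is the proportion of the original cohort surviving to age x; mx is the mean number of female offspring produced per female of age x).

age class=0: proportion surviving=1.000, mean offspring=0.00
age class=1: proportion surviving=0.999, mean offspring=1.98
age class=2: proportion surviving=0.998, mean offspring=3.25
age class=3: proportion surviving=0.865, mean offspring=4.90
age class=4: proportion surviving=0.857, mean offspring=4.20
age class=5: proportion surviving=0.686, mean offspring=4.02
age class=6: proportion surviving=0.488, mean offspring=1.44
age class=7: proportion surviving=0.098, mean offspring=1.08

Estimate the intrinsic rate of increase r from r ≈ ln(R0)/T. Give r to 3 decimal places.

R0 = Σ lx·mx = 0 + 1.97802 + 3.2435 + 4.2385 + 3.5994 + 2.75772 + 0.70272 + 0.10584 = 16.6257
Σ x·lx·mx = 54.32392; T = 54.32392/16.6257 = 3.26747…
r ≈ ln(R0)/T = ln(16.6257)/3.26747… = 0.86028… → 0.860

0.860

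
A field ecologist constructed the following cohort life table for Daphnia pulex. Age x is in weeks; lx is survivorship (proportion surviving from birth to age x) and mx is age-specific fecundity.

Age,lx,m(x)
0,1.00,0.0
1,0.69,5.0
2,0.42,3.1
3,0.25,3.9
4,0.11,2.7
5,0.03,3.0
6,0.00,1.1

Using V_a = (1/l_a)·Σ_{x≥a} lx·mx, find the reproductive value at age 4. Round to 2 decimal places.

3.52

lx·mx for x ≥ 4: 0.297, 0.09, 0 → sum = 0.387
V_4 = 0.387 / l_4 = 0.387 / 0.11 = 3.518182… → 3.52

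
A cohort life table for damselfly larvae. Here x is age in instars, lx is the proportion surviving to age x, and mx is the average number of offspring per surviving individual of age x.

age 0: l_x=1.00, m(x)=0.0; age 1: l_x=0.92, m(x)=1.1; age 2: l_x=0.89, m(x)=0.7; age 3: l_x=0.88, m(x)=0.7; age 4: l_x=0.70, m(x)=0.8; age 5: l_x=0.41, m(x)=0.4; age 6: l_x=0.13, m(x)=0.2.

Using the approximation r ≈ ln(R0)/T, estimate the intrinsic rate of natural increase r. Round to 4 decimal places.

0.4504

R0 = Σ lx·mx = 0 + 1.012 + 0.623 + 0.616 + 0.56 + 0.164 + 0.026 = 3.001
Σ x·lx·mx = 7.322; T = 7.322/3.001 = 2.43985…
r ≈ ln(R0)/T = ln(3.001)/2.43985… = 0.450415… → 0.4504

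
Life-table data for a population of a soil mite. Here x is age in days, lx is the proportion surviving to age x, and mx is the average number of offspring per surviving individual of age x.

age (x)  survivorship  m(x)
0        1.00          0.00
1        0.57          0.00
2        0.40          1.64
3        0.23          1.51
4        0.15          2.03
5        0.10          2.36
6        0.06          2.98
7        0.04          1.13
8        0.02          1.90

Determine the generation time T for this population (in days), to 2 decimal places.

3.57

lx·mx: 0, 0, 0.656, 0.3473, 0.3045, 0.236, 0.1788, 0.0452, 0.038 → R0 = 1.8058
x·lx·mx: 0, 0, 1.312, 1.0419, 1.218, 1.18, 1.0728, 0.3164, 0.304 → Σ = 6.4451
T = 6.4451 / 1.8058 = 3.569111… → 3.57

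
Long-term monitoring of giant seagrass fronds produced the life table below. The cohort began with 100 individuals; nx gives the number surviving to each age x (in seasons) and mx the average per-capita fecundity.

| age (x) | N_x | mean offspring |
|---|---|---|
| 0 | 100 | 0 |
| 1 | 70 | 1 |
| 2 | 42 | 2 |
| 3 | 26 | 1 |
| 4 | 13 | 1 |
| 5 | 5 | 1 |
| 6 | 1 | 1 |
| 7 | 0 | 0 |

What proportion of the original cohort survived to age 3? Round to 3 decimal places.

l_3 = n_3/n_0 = 26/100 = 0.26 → 0.260

0.260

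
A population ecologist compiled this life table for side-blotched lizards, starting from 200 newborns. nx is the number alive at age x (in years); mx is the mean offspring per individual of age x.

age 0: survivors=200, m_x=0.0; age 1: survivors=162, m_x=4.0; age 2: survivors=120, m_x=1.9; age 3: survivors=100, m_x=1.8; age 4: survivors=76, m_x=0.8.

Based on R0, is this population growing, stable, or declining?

growing

lx = nx/n0 = nx/200: 1, 0.81, 0.6, 0.5, 0.38
R0 = Σ lx·mx = 0 + 3.24 + 1.14 + 0.9 + 0.304 = 5.584
R0 > 1, so the population is growing.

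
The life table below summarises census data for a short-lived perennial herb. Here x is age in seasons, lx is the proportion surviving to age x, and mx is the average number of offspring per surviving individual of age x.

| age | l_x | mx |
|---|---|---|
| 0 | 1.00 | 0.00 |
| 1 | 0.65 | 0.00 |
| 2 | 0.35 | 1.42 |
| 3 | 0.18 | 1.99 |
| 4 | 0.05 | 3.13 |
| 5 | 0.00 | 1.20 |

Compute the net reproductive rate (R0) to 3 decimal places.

lx·mx by age: 0, 0, 0.497, 0.3582, 0.1565, 0
R0 = Σ lx·mx = 1.0117 → 1.012

1.012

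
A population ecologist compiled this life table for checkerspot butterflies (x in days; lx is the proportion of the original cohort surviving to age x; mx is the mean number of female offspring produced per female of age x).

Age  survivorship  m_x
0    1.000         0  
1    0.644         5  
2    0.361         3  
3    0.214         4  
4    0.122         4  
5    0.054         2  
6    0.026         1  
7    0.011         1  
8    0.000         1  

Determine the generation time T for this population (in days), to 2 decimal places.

lx·mx: 0, 3.22, 1.083, 0.856, 0.488, 0.108, 0.026, 0.011, 0 → R0 = 5.792
x·lx·mx: 0, 3.22, 2.166, 2.568, 1.952, 0.54, 0.156, 0.077, 0 → Σ = 10.679
T = 10.679 / 5.792 = 1.84375 → 1.84

1.84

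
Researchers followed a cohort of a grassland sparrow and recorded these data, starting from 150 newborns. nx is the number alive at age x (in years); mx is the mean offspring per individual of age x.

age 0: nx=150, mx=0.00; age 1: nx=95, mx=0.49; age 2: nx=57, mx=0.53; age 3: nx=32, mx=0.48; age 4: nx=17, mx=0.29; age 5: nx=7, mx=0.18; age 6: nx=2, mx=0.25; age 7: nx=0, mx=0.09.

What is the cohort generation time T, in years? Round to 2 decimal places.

1.84

lx = nx/n0 = nx/150: 1, 0.63333…, 0.38, 0.21333…, 0.11333…, 0.04667…, 0.01333…, 0
lx·mx: 0, 0.310333…, 0.2014, 0.1024…, 0.032867…, 0.0084…, 0.003333…, 0 → R0 = 0.658733…
x·lx·mx: 0, 0.310333…, 0.4028, 0.3072…, 0.131467…, 0.042…, 0.02…, 0 → Σ = 1.2138…
T = 1.2138… / 0.658733… = 1.842627… → 1.84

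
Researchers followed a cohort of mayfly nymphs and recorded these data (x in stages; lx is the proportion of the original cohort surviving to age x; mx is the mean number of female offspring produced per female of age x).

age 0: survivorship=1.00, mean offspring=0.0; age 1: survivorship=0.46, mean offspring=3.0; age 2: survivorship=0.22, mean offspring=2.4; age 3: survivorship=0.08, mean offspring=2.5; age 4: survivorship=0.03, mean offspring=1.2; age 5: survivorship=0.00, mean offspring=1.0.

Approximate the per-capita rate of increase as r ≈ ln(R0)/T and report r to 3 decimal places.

0.514

R0 = Σ lx·mx = 0 + 1.38 + 0.528 + 0.2 + 0.036 + 0 = 2.144
Σ x·lx·mx = 3.18; T = 3.18/2.144 = 1.48321…
r ≈ ln(R0)/T = ln(2.144)/1.48321… = 0.5142… → 0.514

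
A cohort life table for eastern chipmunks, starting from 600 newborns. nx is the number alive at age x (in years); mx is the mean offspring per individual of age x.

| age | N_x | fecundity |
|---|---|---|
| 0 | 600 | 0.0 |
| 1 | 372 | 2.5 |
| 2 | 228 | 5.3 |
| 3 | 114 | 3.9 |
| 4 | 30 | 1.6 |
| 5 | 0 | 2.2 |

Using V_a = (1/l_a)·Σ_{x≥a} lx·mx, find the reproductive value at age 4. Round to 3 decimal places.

1.600

lx = nx/n0 = nx/600: 1, 0.62, 0.38, 0.19, 0.05, 0
lx·mx for x ≥ 4: 0.08, 0 → sum = 0.08
V_4 = 0.08 / l_4 = 0.08 / 0.05 = 1.6 → 1.600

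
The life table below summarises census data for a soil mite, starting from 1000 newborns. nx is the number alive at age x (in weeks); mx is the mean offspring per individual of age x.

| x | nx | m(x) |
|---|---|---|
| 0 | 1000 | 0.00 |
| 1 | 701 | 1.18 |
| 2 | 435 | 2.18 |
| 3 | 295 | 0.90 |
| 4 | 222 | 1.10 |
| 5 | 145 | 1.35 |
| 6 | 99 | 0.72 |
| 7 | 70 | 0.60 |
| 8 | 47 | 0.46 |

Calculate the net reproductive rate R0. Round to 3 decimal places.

2.616

lx = nx/n0 = nx/1000: 1, 0.701, 0.435, 0.295, 0.222, 0.145, 0.099, 0.07, 0.047
lx·mx by age: 0, 0.82718, 0.9483, 0.2655, 0.2442, 0.19575, 0.07128, 0.042, 0.02162
R0 = Σ lx·mx = 2.61583 → 2.616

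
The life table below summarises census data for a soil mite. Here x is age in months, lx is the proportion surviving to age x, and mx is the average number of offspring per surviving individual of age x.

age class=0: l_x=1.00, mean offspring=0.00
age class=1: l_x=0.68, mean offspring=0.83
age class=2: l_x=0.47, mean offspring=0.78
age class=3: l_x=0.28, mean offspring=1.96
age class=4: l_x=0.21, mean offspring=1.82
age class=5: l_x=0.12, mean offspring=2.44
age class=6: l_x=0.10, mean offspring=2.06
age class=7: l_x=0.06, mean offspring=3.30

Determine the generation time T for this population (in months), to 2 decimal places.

lx·mx: 0, 0.5644, 0.3666, 0.5488, 0.3822, 0.2928, 0.206, 0.198 → R0 = 2.5588
x·lx·mx: 0, 0.5644, 0.7332, 1.6464, 1.5288, 1.464, 1.236, 1.386 → Σ = 8.5588
T = 8.5588 / 2.5588 = 3.344849… → 3.34

3.34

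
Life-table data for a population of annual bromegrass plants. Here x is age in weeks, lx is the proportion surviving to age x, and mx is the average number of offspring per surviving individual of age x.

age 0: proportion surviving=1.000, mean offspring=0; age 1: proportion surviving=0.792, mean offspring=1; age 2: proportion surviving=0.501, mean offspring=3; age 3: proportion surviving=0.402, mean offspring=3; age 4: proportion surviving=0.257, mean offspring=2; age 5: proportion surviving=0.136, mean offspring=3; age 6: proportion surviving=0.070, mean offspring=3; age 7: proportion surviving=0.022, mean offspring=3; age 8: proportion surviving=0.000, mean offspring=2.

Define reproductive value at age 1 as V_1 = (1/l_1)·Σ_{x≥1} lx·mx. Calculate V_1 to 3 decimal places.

5.933

lx·mx for x ≥ 1: 0.792, 1.503, 1.206, 0.514, 0.408, 0.21, 0.066, 0 → sum = 4.699
V_1 = 4.699 / l_1 = 4.699 / 0.792 = 5.933081… → 5.933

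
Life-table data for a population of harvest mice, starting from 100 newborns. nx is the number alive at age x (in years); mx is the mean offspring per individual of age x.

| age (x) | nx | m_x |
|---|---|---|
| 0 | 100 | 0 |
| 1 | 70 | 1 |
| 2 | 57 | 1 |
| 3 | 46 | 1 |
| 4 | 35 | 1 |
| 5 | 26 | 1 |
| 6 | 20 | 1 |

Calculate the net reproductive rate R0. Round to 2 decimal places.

lx = nx/n0 = nx/100: 1, 0.7, 0.57, 0.46, 0.35, 0.26, 0.2
lx·mx by age: 0, 0.7, 0.57, 0.46, 0.35, 0.26, 0.2
R0 = Σ lx·mx = 2.54 → 2.54

2.54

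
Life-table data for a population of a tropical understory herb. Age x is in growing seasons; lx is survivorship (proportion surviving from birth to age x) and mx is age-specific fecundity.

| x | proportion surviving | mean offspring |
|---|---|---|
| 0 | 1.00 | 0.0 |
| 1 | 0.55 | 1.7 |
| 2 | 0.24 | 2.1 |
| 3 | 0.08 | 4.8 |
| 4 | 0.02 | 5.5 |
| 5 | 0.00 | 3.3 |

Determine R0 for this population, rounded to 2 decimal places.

1.93

lx·mx by age: 0, 0.935, 0.504, 0.384, 0.11, 0
R0 = Σ lx·mx = 1.933 → 1.93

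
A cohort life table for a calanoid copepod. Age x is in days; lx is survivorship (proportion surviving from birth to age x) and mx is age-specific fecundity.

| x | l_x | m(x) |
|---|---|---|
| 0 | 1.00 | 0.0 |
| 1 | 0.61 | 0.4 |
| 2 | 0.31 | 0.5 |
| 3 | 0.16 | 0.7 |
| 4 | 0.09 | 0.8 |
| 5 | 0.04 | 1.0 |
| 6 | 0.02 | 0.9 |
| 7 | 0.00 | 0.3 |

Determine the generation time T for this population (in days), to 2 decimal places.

2.32

lx·mx: 0, 0.244, 0.155, 0.112, 0.072, 0.04, 0.018, 0 → R0 = 0.641
x·lx·mx: 0, 0.244, 0.31, 0.336, 0.288, 0.2, 0.108, 0 → Σ = 1.486
T = 1.486 / 0.641 = 2.318253… → 2.32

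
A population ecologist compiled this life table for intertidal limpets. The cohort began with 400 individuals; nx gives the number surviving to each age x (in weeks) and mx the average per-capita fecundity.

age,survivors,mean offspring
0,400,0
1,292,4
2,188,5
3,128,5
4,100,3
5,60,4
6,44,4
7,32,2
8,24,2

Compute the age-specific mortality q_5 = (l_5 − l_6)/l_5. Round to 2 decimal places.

0.27

lx = nx/n0 = nx/400: 1, 0.73, 0.47, 0.32, 0.25, 0.15, 0.11, 0.08, 0.06
q_5 = (l_5 − l_6) / l_5 = (0.15 − 0.11) / 0.15
     = 0.04 / 0.15 = 0.266667… → 0.27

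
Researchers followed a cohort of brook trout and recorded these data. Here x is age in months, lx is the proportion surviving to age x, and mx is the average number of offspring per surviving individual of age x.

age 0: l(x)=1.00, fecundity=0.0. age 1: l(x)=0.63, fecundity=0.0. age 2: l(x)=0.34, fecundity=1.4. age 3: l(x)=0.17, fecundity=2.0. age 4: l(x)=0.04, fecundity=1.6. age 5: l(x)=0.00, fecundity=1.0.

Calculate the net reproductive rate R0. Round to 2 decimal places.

lx·mx by age: 0, 0, 0.476, 0.34, 0.064, 0
R0 = Σ lx·mx = 0.88 → 0.88

0.88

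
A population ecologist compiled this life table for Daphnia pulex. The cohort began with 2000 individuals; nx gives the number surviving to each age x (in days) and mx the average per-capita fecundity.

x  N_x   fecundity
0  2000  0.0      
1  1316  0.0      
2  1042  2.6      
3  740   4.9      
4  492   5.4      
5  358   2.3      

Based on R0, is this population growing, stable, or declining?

growing

lx = nx/n0 = nx/2000: 1, 0.658, 0.521, 0.37, 0.246, 0.179
R0 = Σ lx·mx = 0 + 0 + 1.3546 + 1.813 + 1.3284 + 0.4117 = 4.9077
R0 > 1, so the population is growing.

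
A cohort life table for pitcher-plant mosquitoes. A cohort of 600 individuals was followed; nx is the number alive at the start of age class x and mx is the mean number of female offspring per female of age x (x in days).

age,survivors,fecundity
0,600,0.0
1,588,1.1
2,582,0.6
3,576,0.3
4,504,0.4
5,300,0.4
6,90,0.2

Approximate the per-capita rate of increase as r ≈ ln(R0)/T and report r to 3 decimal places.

lx = nx/n0 = nx/600: 1, 0.98, 0.97, 0.96, 0.84, 0.5, 0.15
R0 = Σ lx·mx = 0 + 1.078 + 0.582 + 0.288 + 0.336 + 0.2 + 0.03 = 2.514
Σ x·lx·mx = 5.63; T = 5.63/2.514 = 2.23946…
r ≈ ln(R0)/T = ln(2.514)/2.23946… = 0.41165… → 0.412

0.412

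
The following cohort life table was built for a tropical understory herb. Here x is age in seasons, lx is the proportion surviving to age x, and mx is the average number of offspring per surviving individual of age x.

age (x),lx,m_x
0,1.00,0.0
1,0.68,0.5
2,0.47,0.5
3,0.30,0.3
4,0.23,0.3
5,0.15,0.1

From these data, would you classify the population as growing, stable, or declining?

declining

R0 = Σ lx·mx = 0 + 0.34 + 0.235 + 0.09 + 0.069 + 0.015 = 0.749
R0 < 1, so the population is declining.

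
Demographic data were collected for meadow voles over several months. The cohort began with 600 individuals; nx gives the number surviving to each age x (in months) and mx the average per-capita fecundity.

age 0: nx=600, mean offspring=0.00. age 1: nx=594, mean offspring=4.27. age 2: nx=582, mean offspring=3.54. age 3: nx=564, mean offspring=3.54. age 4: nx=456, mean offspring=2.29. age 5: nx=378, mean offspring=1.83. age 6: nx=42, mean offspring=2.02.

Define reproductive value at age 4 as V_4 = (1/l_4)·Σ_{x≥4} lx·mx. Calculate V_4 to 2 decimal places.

lx = nx/n0 = nx/600: 1, 0.99, 0.97, 0.94, 0.76, 0.63, 0.07
lx·mx for x ≥ 4: 1.7404, 1.1529, 0.1414 → sum = 3.0347
V_4 = 3.0347 / l_4 = 3.0347 / 0.76 = 3.993026… → 3.99

3.99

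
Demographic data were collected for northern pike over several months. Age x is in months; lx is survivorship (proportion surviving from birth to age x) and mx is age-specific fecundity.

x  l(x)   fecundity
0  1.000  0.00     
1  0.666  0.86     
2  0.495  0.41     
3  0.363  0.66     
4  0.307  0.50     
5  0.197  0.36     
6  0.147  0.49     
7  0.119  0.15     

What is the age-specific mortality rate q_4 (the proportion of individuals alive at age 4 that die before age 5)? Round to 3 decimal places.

q_4 = (l_4 − l_5) / l_4 = (0.307 − 0.197) / 0.307
     = 0.11 / 0.307 = 0.358306… → 0.358

0.358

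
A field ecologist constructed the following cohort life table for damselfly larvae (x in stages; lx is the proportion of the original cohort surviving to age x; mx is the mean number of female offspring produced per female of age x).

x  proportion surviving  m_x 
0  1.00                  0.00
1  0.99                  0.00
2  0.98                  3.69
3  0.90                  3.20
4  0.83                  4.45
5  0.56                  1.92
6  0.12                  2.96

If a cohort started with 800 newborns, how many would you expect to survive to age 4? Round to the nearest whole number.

Expected survivors = N0 · l_4 = 800 × 0.83 = 664 → 664

664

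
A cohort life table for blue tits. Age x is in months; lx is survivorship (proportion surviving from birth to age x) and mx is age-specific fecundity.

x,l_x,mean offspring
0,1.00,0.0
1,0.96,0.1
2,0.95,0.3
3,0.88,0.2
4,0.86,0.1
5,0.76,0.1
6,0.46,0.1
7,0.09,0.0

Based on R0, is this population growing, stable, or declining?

declining

R0 = Σ lx·mx = 0 + 0.096 + 0.285 + 0.176 + 0.086 + 0.076 + 0.046 + 0 = 0.765
R0 < 1, so the population is declining.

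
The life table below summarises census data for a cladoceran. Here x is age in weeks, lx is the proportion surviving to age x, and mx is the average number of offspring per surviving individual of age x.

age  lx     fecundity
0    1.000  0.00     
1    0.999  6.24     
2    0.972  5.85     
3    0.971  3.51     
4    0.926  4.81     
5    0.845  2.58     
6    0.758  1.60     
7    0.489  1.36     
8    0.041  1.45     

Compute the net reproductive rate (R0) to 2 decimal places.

23.90

lx·mx by age: 0, 6.23376, 5.6862, 3.40821, 4.45406, 2.1801, 1.2128, 0.66504, 0.05945
R0 = Σ lx·mx = 23.89962 → 23.90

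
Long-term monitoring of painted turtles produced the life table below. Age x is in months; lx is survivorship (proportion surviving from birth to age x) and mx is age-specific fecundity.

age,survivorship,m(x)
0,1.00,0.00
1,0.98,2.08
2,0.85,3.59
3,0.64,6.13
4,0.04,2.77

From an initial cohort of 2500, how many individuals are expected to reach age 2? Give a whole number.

Expected survivors = N0 · l_2 = 2500 × 0.85 = 2125 → 2125

2125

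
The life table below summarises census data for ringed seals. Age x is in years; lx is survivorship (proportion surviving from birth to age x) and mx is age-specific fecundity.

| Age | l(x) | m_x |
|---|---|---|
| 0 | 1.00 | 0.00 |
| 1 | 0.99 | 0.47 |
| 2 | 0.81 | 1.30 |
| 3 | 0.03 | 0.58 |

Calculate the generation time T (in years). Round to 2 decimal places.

lx·mx: 0, 0.4653, 1.053, 0.0174 → R0 = 1.5357
x·lx·mx: 0, 0.4653, 2.106, 0.0522 → Σ = 2.6235
T = 2.6235 / 1.5357 = 1.708341… → 1.71

1.71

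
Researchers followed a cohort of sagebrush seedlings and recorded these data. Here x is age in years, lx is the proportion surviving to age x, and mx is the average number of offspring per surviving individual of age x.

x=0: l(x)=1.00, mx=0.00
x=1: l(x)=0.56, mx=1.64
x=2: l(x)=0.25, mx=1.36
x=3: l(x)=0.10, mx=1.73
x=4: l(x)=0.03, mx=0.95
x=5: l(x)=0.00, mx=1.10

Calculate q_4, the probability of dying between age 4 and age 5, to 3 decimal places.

q_4 = (l_4 − l_5) / l_4 = (0.03 − 0) / 0.03
     = 0.03 / 0.03 = 1 → 1.000

1.000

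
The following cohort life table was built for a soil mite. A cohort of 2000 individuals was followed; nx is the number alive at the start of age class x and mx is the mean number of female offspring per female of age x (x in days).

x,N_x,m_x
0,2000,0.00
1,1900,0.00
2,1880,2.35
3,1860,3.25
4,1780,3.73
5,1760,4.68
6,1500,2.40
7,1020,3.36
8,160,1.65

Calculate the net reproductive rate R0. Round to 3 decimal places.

16.315

lx = nx/n0 = nx/2000: 1, 0.95, 0.94, 0.93, 0.89, 0.88, 0.75, 0.51, 0.08
lx·mx by age: 0, 0, 2.209, 3.0225, 3.3197, 4.1184, 1.8, 1.7136, 0.132
R0 = Σ lx·mx = 16.3152 → 16.315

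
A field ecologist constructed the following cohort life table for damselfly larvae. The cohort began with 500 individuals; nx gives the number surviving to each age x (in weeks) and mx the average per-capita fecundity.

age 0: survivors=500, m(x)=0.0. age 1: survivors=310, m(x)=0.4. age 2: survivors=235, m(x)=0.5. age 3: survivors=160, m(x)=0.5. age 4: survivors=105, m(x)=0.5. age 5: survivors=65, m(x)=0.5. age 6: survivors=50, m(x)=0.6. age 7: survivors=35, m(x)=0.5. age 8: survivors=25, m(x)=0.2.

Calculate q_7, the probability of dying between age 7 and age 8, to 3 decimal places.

lx = nx/n0 = nx/500: 1, 0.62, 0.47, 0.32, 0.21, 0.13, 0.1, 0.07, 0.05
q_7 = (l_7 − l_8) / l_7 = (0.07 − 0.05) / 0.07
     = 0.02 / 0.07 = 0.285714… → 0.286

0.286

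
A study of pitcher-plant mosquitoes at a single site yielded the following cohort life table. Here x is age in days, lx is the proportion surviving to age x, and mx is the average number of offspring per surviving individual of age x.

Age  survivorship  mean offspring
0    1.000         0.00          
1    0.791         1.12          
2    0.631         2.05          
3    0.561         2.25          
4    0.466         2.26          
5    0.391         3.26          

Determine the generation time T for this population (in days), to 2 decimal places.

lx·mx: 0, 0.88592, 1.29355, 1.26225, 1.05316, 1.27466 → R0 = 5.76954
x·lx·mx: 0, 0.88592, 2.5871, 3.78675, 4.21264, 6.3733 → Σ = 17.84571
T = 17.84571 / 5.76954 = 3.093091… → 3.09

3.09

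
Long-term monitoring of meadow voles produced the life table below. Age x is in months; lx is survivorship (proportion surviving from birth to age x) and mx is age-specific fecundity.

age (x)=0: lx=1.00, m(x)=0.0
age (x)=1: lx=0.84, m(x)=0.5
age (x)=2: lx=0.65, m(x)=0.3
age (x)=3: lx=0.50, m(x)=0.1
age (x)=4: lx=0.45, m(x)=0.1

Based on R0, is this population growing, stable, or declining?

R0 = Σ lx·mx = 0 + 0.42 + 0.195 + 0.05 + 0.045 = 0.71
R0 < 1, so the population is declining.

declining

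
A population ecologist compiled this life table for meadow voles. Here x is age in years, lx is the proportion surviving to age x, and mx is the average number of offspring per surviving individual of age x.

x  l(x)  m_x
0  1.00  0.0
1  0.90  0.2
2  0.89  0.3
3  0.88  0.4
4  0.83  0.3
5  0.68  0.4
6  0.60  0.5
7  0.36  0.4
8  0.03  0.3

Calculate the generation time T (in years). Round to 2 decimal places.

lx·mx: 0, 0.18, 0.267, 0.352, 0.249, 0.272, 0.3, 0.144, 0.009 → R0 = 1.773
x·lx·mx: 0, 0.18, 0.534, 1.056, 0.996, 1.36, 1.8, 1.008, 0.072 → Σ = 7.006
T = 7.006 / 1.773 = 3.951495… → 3.95

3.95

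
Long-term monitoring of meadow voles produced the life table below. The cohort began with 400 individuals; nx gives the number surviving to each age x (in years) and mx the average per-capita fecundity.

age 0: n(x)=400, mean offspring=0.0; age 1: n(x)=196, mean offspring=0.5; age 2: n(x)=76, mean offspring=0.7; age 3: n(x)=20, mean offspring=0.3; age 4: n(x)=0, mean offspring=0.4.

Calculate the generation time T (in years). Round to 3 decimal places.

1.415

lx = nx/n0 = nx/400: 1, 0.49, 0.19, 0.05, 0
lx·mx: 0, 0.245, 0.133, 0.015, 0 → R0 = 0.393
x·lx·mx: 0, 0.245, 0.266, 0.045, 0 → Σ = 0.556
T = 0.556 / 0.393 = 1.414758… → 1.415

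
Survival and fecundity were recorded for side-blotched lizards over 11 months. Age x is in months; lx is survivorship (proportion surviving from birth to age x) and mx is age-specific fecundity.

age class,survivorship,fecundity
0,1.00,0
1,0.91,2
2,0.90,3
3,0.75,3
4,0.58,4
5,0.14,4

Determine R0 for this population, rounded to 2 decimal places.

9.65

lx·mx by age: 0, 1.82, 2.7, 2.25, 2.32, 0.56
R0 = Σ lx·mx = 9.65 → 9.65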